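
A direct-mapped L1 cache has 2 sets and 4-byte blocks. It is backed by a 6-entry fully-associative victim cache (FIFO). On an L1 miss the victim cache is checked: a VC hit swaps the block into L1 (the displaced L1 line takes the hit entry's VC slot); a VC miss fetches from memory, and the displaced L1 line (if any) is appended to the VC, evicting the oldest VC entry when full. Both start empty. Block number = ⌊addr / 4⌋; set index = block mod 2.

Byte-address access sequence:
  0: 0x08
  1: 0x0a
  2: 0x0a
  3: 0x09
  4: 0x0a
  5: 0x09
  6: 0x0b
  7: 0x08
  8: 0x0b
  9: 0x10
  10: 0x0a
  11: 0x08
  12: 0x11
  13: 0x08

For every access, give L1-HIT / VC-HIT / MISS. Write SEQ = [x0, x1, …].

#0 0x8→b2/s0 MISS; vc=[]
#1 0xa→b2/s0 L1-HIT; vc=[]
#2 0xa→b2/s0 L1-HIT; vc=[]
#3 0x9→b2/s0 L1-HIT; vc=[]
#4 0xa→b2/s0 L1-HIT; vc=[]
#5 0x9→b2/s0 L1-HIT; vc=[]
#6 0xb→b2/s0 L1-HIT; vc=[]
#7 0x8→b2/s0 L1-HIT; vc=[]
#8 0xb→b2/s0 L1-HIT; vc=[]
#9 0x10→b4/s0 MISS; vc=[2]
#10 0xa→b2/s0 VC-HIT; vc=[4]
#11 0x8→b2/s0 L1-HIT; vc=[4]
#12 0x11→b4/s0 VC-HIT; vc=[2]
#13 0x8→b2/s0 VC-HIT; vc=[4]

SEQ = [MISS, L1-HIT, L1-HIT, L1-HIT, L1-HIT, L1-HIT, L1-HIT, L1-HIT, L1-HIT, MISS, VC-HIT, L1-HIT, VC-HIT, VC-HIT]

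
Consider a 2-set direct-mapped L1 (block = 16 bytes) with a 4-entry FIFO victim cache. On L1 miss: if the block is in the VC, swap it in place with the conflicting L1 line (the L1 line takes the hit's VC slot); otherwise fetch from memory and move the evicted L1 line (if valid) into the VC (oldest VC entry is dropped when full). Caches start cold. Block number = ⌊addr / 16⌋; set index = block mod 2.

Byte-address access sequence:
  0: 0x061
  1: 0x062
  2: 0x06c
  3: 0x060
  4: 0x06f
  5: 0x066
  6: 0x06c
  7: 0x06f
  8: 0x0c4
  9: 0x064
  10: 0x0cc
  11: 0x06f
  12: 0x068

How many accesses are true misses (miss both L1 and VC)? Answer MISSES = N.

MISSES = 2

#0 0x61→b6/s0 MISS; vc=[]
#1 0x62→b6/s0 L1-HIT; vc=[]
#2 0x6c→b6/s0 L1-HIT; vc=[]
#3 0x60→b6/s0 L1-HIT; vc=[]
#4 0x6f→b6/s0 L1-HIT; vc=[]
#5 0x66→b6/s0 L1-HIT; vc=[]
#6 0x6c→b6/s0 L1-HIT; vc=[]
#7 0x6f→b6/s0 L1-HIT; vc=[]
#8 0xc4→b12/s0 MISS; vc=[6]
#9 0x64→b6/s0 VC-HIT; vc=[12]
#10 0xcc→b12/s0 VC-HIT; vc=[6]
#11 0x6f→b6/s0 VC-HIT; vc=[12]
#12 0x68→b6/s0 L1-HIT; vc=[12]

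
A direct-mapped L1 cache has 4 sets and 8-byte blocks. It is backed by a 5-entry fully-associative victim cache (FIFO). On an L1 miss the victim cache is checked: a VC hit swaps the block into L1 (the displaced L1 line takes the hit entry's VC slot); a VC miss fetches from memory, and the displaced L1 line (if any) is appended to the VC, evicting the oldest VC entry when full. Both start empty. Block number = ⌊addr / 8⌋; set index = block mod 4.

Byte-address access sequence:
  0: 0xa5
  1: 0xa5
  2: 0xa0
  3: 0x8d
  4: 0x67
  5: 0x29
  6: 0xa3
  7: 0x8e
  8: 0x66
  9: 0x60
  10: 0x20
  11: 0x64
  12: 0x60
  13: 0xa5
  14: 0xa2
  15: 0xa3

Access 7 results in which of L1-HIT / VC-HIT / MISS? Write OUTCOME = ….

OUTCOME = VC-HIT

0: 0xa5 (blk 20, set 0) → MISS  vc=[]
1: 0xa5 (blk 20, set 0) → L1-HIT  vc=[]
2: 0xa0 (blk 20, set 0) → L1-HIT  vc=[]
3: 0x8d (blk 17, set 1) → MISS  vc=[]
4: 0x67 (blk 12, set 0) → MISS  vc=[20]
5: 0x29 (blk 5, set 1) → MISS  vc=[20, 17]
6: 0xa3 (blk 20, set 0) → VC-HIT  vc=[12, 17]
7: 0x8e (blk 17, set 1) → VC-HIT  vc=[12, 5]
8: 0x66 (blk 12, set 0) → VC-HIT  vc=[20, 5]
9: 0x60 (blk 12, set 0) → L1-HIT  vc=[20, 5]
10: 0x20 (blk 4, set 0) → MISS  vc=[20, 5, 12]
11: 0x64 (blk 12, set 0) → VC-HIT  vc=[20, 5, 4]
12: 0x60 (blk 12, set 0) → L1-HIT  vc=[20, 5, 4]
13: 0xa5 (blk 20, set 0) → VC-HIT  vc=[12, 5, 4]
14: 0xa2 (blk 20, set 0) → L1-HIT  vc=[12, 5, 4]
15: 0xa3 (blk 20, set 0) → L1-HIT  vc=[12, 5, 4]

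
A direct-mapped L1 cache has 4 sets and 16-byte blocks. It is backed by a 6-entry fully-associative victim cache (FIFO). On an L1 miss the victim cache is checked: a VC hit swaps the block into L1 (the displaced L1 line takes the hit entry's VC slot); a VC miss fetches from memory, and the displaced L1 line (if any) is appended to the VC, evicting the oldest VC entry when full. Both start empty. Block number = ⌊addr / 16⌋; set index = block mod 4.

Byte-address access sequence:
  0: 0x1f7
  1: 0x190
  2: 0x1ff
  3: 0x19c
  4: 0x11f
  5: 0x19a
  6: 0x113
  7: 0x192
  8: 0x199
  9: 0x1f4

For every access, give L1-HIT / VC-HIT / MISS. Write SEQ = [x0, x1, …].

#0 0x1f7→b31/s3 MISS; vc=[]
#1 0x190→b25/s1 MISS; vc=[]
#2 0x1ff→b31/s3 L1-HIT; vc=[]
#3 0x19c→b25/s1 L1-HIT; vc=[]
#4 0x11f→b17/s1 MISS; vc=[25]
#5 0x19a→b25/s1 VC-HIT; vc=[17]
#6 0x113→b17/s1 VC-HIT; vc=[25]
#7 0x192→b25/s1 VC-HIT; vc=[17]
#8 0x199→b25/s1 L1-HIT; vc=[17]
#9 0x1f4→b31/s3 L1-HIT; vc=[17]

SEQ = [MISS, MISS, L1-HIT, L1-HIT, MISS, VC-HIT, VC-HIT, VC-HIT, L1-HIT, L1-HIT]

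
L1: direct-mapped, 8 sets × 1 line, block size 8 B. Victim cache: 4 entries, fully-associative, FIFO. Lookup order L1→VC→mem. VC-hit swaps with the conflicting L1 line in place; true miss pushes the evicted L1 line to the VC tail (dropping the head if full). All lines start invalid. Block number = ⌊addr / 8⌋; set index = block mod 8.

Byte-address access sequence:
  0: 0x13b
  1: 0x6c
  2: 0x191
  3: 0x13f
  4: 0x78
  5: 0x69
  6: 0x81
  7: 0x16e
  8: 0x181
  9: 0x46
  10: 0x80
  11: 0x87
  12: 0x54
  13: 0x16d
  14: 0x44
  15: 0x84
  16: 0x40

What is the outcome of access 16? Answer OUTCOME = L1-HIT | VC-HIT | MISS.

OUTCOME = VC-HIT

  [0] addr=0x13b blk=39 s=7: MISS | VC []
  [1] addr=0x6c blk=13 s=5: MISS | VC []
  [2] addr=0x191 blk=50 s=2: MISS | VC []
  [3] addr=0x13f blk=39 s=7: L1-HIT | VC []
  [4] addr=0x78 blk=15 s=7: MISS | VC [39]
  [5] addr=0x69 blk=13 s=5: L1-HIT | VC [39]
  [6] addr=0x81 blk=16 s=0: MISS | VC [39]
  [7] addr=0x16e blk=45 s=5: MISS | VC [39, 13]
  [8] addr=0x181 blk=48 s=0: MISS | VC [39, 13, 16]
  [9] addr=0x46 blk=8 s=0: MISS | VC [39, 13, 16, 48]
  [10] addr=0x80 blk=16 s=0: VC-HIT | VC [39, 13, 8, 48]
  [11] addr=0x87 blk=16 s=0: L1-HIT | VC [39, 13, 8, 48]
  [12] addr=0x54 blk=10 s=2: MISS | VC [13, 8, 48, 50]
  [13] addr=0x16d blk=45 s=5: L1-HIT | VC [13, 8, 48, 50]
  [14] addr=0x44 blk=8 s=0: VC-HIT | VC [13, 16, 48, 50]
  [15] addr=0x84 blk=16 s=0: VC-HIT | VC [13, 8, 48, 50]
  [16] addr=0x40 blk=8 s=0: VC-HIT | VC [13, 16, 48, 50]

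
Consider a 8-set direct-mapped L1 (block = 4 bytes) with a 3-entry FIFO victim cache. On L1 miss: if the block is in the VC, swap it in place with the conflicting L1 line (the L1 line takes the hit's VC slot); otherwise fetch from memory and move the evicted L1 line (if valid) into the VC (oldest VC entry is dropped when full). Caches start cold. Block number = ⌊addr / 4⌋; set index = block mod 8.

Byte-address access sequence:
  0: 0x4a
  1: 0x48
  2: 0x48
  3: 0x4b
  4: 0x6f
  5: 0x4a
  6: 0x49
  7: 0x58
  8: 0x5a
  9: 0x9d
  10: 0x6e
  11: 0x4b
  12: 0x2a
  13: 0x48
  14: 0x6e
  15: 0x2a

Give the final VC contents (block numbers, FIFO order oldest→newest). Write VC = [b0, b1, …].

VC = [18]

0: 0x4a (blk 18, set 2) → MISS  vc=[]
1: 0x48 (blk 18, set 2) → L1-HIT  vc=[]
2: 0x48 (blk 18, set 2) → L1-HIT  vc=[]
3: 0x4b (blk 18, set 2) → L1-HIT  vc=[]
4: 0x6f (blk 27, set 3) → MISS  vc=[]
5: 0x4a (blk 18, set 2) → L1-HIT  vc=[]
6: 0x49 (blk 18, set 2) → L1-HIT  vc=[]
7: 0x58 (blk 22, set 6) → MISS  vc=[]
8: 0x5a (blk 22, set 6) → L1-HIT  vc=[]
9: 0x9d (blk 39, set 7) → MISS  vc=[]
10: 0x6e (blk 27, set 3) → L1-HIT  vc=[]
11: 0x4b (blk 18, set 2) → L1-HIT  vc=[]
12: 0x2a (blk 10, set 2) → MISS  vc=[18]
13: 0x48 (blk 18, set 2) → VC-HIT  vc=[10]
14: 0x6e (blk 27, set 3) → L1-HIT  vc=[10]
15: 0x2a (blk 10, set 2) → VC-HIT  vc=[18]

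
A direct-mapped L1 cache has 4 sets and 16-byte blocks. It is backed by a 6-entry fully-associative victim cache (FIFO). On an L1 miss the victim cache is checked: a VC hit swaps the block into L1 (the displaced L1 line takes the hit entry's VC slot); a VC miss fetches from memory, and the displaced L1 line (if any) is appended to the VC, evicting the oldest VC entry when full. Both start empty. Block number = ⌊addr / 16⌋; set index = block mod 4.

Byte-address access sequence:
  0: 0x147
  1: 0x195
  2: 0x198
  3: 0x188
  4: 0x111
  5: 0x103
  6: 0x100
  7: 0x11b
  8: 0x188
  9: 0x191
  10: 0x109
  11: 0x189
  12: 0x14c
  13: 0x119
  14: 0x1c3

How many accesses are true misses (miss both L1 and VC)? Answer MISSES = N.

MISSES = 6

0: 0x147 (blk 20, set 0) → MISS  vc=[]
1: 0x195 (blk 25, set 1) → MISS  vc=[]
2: 0x198 (blk 25, set 1) → L1-HIT  vc=[]
3: 0x188 (blk 24, set 0) → MISS  vc=[20]
4: 0x111 (blk 17, set 1) → MISS  vc=[20, 25]
5: 0x103 (blk 16, set 0) → MISS  vc=[20, 25, 24]
6: 0x100 (blk 16, set 0) → L1-HIT  vc=[20, 25, 24]
7: 0x11b (blk 17, set 1) → L1-HIT  vc=[20, 25, 24]
8: 0x188 (blk 24, set 0) → VC-HIT  vc=[20, 25, 16]
9: 0x191 (blk 25, set 1) → VC-HIT  vc=[20, 17, 16]
10: 0x109 (blk 16, set 0) → VC-HIT  vc=[20, 17, 24]
11: 0x189 (blk 24, set 0) → VC-HIT  vc=[20, 17, 16]
12: 0x14c (blk 20, set 0) → VC-HIT  vc=[24, 17, 16]
13: 0x119 (blk 17, set 1) → VC-HIT  vc=[24, 25, 16]
14: 0x1c3 (blk 28, set 0) → MISS  vc=[24, 25, 16, 20]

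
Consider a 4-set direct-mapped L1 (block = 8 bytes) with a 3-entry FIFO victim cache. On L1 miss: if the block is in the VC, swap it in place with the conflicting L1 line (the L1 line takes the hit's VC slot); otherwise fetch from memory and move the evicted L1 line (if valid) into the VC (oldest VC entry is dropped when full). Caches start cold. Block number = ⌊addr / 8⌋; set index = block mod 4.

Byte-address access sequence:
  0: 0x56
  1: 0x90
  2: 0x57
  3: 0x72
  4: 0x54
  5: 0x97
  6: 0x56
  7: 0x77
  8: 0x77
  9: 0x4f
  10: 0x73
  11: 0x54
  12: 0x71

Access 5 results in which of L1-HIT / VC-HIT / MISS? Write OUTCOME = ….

#0 0x56→b10/s2 MISS; vc=[]
#1 0x90→b18/s2 MISS; vc=[10]
#2 0x57→b10/s2 VC-HIT; vc=[18]
#3 0x72→b14/s2 MISS; vc=[18,10]
#4 0x54→b10/s2 VC-HIT; vc=[18,14]
#5 0x97→b18/s2 VC-HIT; vc=[10,14]
#6 0x56→b10/s2 VC-HIT; vc=[18,14]
#7 0x77→b14/s2 VC-HIT; vc=[18,10]
#8 0x77→b14/s2 L1-HIT; vc=[18,10]
#9 0x4f→b9/s1 MISS; vc=[18,10]
#10 0x73→b14/s2 L1-HIT; vc=[18,10]
#11 0x54→b10/s2 VC-HIT; vc=[18,14]
#12 0x71→b14/s2 VC-HIT; vc=[18,10]

OUTCOME = VC-HIT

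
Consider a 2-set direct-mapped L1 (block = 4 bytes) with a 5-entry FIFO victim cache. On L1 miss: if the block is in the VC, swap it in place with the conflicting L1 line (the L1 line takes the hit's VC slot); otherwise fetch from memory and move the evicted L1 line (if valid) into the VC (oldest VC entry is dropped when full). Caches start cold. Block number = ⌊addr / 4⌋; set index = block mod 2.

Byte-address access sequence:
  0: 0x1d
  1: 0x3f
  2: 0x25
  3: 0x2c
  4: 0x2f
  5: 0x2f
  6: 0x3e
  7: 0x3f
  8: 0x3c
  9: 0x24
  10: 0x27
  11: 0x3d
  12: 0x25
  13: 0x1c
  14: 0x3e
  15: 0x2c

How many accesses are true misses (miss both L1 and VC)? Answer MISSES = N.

  [0] addr=0x1d blk=7 s=1: MISS | VC []
  [1] addr=0x3f blk=15 s=1: MISS | VC [7]
  [2] addr=0x25 blk=9 s=1: MISS | VC [7, 15]
  [3] addr=0x2c blk=11 s=1: MISS | VC [7, 15, 9]
  [4] addr=0x2f blk=11 s=1: L1-HIT | VC [7, 15, 9]
  [5] addr=0x2f blk=11 s=1: L1-HIT | VC [7, 15, 9]
  [6] addr=0x3e blk=15 s=1: VC-HIT | VC [7, 11, 9]
  [7] addr=0x3f blk=15 s=1: L1-HIT | VC [7, 11, 9]
  [8] addr=0x3c blk=15 s=1: L1-HIT | VC [7, 11, 9]
  [9] addr=0x24 blk=9 s=1: VC-HIT | VC [7, 11, 15]
  [10] addr=0x27 blk=9 s=1: L1-HIT | VC [7, 11, 15]
  [11] addr=0x3d blk=15 s=1: VC-HIT | VC [7, 11, 9]
  [12] addr=0x25 blk=9 s=1: VC-HIT | VC [7, 11, 15]
  [13] addr=0x1c blk=7 s=1: VC-HIT | VC [9, 11, 15]
  [14] addr=0x3e blk=15 s=1: VC-HIT | VC [9, 11, 7]
  [15] addr=0x2c blk=11 s=1: VC-HIT | VC [9, 15, 7]

MISSES = 4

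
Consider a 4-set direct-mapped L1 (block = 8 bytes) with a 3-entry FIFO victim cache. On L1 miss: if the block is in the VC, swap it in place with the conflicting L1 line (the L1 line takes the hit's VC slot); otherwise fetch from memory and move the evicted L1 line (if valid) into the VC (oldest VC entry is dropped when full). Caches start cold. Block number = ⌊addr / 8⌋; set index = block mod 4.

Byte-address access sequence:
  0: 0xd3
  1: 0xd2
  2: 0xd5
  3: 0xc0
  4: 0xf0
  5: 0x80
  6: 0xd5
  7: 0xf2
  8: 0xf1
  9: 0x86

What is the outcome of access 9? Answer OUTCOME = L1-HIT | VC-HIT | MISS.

OUTCOME = L1-HIT

0: 0xd3 (blk 26, set 2) → MISS  vc=[]
1: 0xd2 (blk 26, set 2) → L1-HIT  vc=[]
2: 0xd5 (blk 26, set 2) → L1-HIT  vc=[]
3: 0xc0 (blk 24, set 0) → MISS  vc=[]
4: 0xf0 (blk 30, set 2) → MISS  vc=[26]
5: 0x80 (blk 16, set 0) → MISS  vc=[26, 24]
6: 0xd5 (blk 26, set 2) → VC-HIT  vc=[30, 24]
7: 0xf2 (blk 30, set 2) → VC-HIT  vc=[26, 24]
8: 0xf1 (blk 30, set 2) → L1-HIT  vc=[26, 24]
9: 0x86 (blk 16, set 0) → L1-HIT  vc=[26, 24]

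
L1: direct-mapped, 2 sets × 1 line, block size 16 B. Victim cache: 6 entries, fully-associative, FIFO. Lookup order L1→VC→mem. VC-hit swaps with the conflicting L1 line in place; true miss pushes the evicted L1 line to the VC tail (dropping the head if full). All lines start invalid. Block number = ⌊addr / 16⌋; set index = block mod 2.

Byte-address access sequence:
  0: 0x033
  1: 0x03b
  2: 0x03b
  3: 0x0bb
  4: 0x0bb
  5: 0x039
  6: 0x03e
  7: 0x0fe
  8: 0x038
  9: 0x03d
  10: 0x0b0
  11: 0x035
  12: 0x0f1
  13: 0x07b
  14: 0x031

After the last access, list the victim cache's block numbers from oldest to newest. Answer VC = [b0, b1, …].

VC = [11, 7, 15]

#0 0x33→b3/s1 MISS; vc=[]
#1 0x3b→b3/s1 L1-HIT; vc=[]
#2 0x3b→b3/s1 L1-HIT; vc=[]
#3 0xbb→b11/s1 MISS; vc=[3]
#4 0xbb→b11/s1 L1-HIT; vc=[3]
#5 0x39→b3/s1 VC-HIT; vc=[11]
#6 0x3e→b3/s1 L1-HIT; vc=[11]
#7 0xfe→b15/s1 MISS; vc=[11,3]
#8 0x38→b3/s1 VC-HIT; vc=[11,15]
#9 0x3d→b3/s1 L1-HIT; vc=[11,15]
#10 0xb0→b11/s1 VC-HIT; vc=[3,15]
#11 0x35→b3/s1 VC-HIT; vc=[11,15]
#12 0xf1→b15/s1 VC-HIT; vc=[11,3]
#13 0x7b→b7/s1 MISS; vc=[11,3,15]
#14 0x31→b3/s1 VC-HIT; vc=[11,7,15]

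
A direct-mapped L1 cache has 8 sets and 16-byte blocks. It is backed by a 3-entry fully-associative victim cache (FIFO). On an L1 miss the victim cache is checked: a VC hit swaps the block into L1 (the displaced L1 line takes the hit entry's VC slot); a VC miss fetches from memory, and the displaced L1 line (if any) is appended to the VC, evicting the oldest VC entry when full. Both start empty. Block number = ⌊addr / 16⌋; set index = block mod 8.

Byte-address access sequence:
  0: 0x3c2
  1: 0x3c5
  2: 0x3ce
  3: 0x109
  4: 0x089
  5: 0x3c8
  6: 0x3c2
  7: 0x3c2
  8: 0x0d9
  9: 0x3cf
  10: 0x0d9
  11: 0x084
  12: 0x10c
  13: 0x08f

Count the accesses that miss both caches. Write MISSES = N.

MISSES = 4

#0 0x3c2→b60/s4 MISS; vc=[]
#1 0x3c5→b60/s4 L1-HIT; vc=[]
#2 0x3ce→b60/s4 L1-HIT; vc=[]
#3 0x109→b16/s0 MISS; vc=[]
#4 0x89→b8/s0 MISS; vc=[16]
#5 0x3c8→b60/s4 L1-HIT; vc=[16]
#6 0x3c2→b60/s4 L1-HIT; vc=[16]
#7 0x3c2→b60/s4 L1-HIT; vc=[16]
#8 0xd9→b13/s5 MISS; vc=[16]
#9 0x3cf→b60/s4 L1-HIT; vc=[16]
#10 0xd9→b13/s5 L1-HIT; vc=[16]
#11 0x84→b8/s0 L1-HIT; vc=[16]
#12 0x10c→b16/s0 VC-HIT; vc=[8]
#13 0x8f→b8/s0 VC-HIT; vc=[16]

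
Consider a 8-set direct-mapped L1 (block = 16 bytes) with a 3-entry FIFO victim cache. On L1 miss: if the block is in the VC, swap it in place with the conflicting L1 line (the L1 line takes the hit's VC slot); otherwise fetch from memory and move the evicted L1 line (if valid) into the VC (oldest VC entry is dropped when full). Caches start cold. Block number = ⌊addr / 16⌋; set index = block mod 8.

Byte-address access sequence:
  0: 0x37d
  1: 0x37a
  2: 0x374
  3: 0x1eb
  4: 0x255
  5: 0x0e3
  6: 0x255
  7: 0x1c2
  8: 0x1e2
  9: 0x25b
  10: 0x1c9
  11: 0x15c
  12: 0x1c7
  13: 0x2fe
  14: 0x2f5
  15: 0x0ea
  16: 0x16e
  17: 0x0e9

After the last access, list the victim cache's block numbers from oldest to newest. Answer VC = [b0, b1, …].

#0 0x37d→b55/s7 MISS; vc=[]
#1 0x37a→b55/s7 L1-HIT; vc=[]
#2 0x374→b55/s7 L1-HIT; vc=[]
#3 0x1eb→b30/s6 MISS; vc=[]
#4 0x255→b37/s5 MISS; vc=[]
#5 0xe3→b14/s6 MISS; vc=[30]
#6 0x255→b37/s5 L1-HIT; vc=[30]
#7 0x1c2→b28/s4 MISS; vc=[30]
#8 0x1e2→b30/s6 VC-HIT; vc=[14]
#9 0x25b→b37/s5 L1-HIT; vc=[14]
#10 0x1c9→b28/s4 L1-HIT; vc=[14]
#11 0x15c→b21/s5 MISS; vc=[14,37]
#12 0x1c7→b28/s4 L1-HIT; vc=[14,37]
#13 0x2fe→b47/s7 MISS; vc=[14,37,55]
#14 0x2f5→b47/s7 L1-HIT; vc=[14,37,55]
#15 0xea→b14/s6 VC-HIT; vc=[30,37,55]
#16 0x16e→b22/s6 MISS; vc=[37,55,14]
#17 0xe9→b14/s6 VC-HIT; vc=[37,55,22]

VC = [37, 55, 22]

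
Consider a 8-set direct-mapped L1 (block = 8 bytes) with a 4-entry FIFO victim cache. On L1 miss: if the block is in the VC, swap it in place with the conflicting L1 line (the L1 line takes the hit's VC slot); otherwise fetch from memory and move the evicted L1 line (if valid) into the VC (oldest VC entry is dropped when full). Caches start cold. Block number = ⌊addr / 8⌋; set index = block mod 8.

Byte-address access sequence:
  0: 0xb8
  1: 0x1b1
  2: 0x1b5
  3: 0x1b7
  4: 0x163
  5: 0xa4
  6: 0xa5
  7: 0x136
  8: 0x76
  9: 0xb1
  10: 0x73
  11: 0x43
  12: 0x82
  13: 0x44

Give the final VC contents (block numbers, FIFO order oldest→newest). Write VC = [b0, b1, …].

VC = [54, 38, 22, 16]

0: 0xb8 (blk 23, set 7) → MISS  vc=[]
1: 0x1b1 (blk 54, set 6) → MISS  vc=[]
2: 0x1b5 (blk 54, set 6) → L1-HIT  vc=[]
3: 0x1b7 (blk 54, set 6) → L1-HIT  vc=[]
4: 0x163 (blk 44, set 4) → MISS  vc=[]
5: 0xa4 (blk 20, set 4) → MISS  vc=[44]
6: 0xa5 (blk 20, set 4) → L1-HIT  vc=[44]
7: 0x136 (blk 38, set 6) → MISS  vc=[44, 54]
8: 0x76 (blk 14, set 6) → MISS  vc=[44, 54, 38]
9: 0xb1 (blk 22, set 6) → MISS  vc=[44, 54, 38, 14]
10: 0x73 (blk 14, set 6) → VC-HIT  vc=[44, 54, 38, 22]
11: 0x43 (blk 8, set 0) → MISS  vc=[44, 54, 38, 22]
12: 0x82 (blk 16, set 0) → MISS  vc=[54, 38, 22, 8]
13: 0x44 (blk 8, set 0) → VC-HIT  vc=[54, 38, 22, 16]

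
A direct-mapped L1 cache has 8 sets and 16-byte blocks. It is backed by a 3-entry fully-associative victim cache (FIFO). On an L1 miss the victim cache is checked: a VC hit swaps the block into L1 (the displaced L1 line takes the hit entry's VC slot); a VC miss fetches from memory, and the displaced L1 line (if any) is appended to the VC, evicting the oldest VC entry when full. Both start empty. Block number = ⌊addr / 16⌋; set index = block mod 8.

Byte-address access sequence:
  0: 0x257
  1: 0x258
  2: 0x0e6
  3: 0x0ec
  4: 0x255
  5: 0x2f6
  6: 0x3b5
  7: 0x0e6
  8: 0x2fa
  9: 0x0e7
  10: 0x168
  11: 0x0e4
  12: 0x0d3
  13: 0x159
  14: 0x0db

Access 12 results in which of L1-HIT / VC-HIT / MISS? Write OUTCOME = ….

  [0] addr=0x257 blk=37 s=5: MISS | VC []
  [1] addr=0x258 blk=37 s=5: L1-HIT | VC []
  [2] addr=0xe6 blk=14 s=6: MISS | VC []
  [3] addr=0xec blk=14 s=6: L1-HIT | VC []
  [4] addr=0x255 blk=37 s=5: L1-HIT | VC []
  [5] addr=0x2f6 blk=47 s=7: MISS | VC []
  [6] addr=0x3b5 blk=59 s=3: MISS | VC []
  [7] addr=0xe6 blk=14 s=6: L1-HIT | VC []
  [8] addr=0x2fa blk=47 s=7: L1-HIT | VC []
  [9] addr=0xe7 blk=14 s=6: L1-HIT | VC []
  [10] addr=0x168 blk=22 s=6: MISS | VC [14]
  [11] addr=0xe4 blk=14 s=6: VC-HIT | VC [22]
  [12] addr=0xd3 blk=13 s=5: MISS | VC [22, 37]
  [13] addr=0x159 blk=21 s=5: MISS | VC [22, 37, 13]
  [14] addr=0xdb blk=13 s=5: VC-HIT | VC [22, 37, 21]

OUTCOME = MISS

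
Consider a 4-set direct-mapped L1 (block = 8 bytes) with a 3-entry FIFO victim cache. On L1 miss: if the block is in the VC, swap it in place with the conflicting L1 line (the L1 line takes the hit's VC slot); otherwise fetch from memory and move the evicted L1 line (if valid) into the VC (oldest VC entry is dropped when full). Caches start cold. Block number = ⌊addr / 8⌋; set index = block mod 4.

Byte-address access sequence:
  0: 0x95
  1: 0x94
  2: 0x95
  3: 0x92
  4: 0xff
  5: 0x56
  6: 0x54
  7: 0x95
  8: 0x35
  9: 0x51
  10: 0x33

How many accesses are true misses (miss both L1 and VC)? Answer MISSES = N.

0: 0x95 (blk 18, set 2) → MISS  vc=[]
1: 0x94 (blk 18, set 2) → L1-HIT  vc=[]
2: 0x95 (blk 18, set 2) → L1-HIT  vc=[]
3: 0x92 (blk 18, set 2) → L1-HIT  vc=[]
4: 0xff (blk 31, set 3) → MISS  vc=[]
5: 0x56 (blk 10, set 2) → MISS  vc=[18]
6: 0x54 (blk 10, set 2) → L1-HIT  vc=[18]
7: 0x95 (blk 18, set 2) → VC-HIT  vc=[10]
8: 0x35 (blk 6, set 2) → MISS  vc=[10, 18]
9: 0x51 (blk 10, set 2) → VC-HIT  vc=[6, 18]
10: 0x33 (blk 6, set 2) → VC-HIT  vc=[10, 18]

MISSES = 4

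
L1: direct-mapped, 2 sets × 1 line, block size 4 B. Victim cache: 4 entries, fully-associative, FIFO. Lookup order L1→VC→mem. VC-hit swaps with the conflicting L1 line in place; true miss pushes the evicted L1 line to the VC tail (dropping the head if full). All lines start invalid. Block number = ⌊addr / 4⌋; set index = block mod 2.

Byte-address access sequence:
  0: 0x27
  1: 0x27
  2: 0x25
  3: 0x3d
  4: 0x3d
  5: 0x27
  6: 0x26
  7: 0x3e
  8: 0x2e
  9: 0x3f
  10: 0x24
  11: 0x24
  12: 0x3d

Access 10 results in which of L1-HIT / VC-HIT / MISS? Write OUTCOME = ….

OUTCOME = VC-HIT

#0 0x27→b9/s1 MISS; vc=[]
#1 0x27→b9/s1 L1-HIT; vc=[]
#2 0x25→b9/s1 L1-HIT; vc=[]
#3 0x3d→b15/s1 MISS; vc=[9]
#4 0x3d→b15/s1 L1-HIT; vc=[9]
#5 0x27→b9/s1 VC-HIT; vc=[15]
#6 0x26→b9/s1 L1-HIT; vc=[15]
#7 0x3e→b15/s1 VC-HIT; vc=[9]
#8 0x2e→b11/s1 MISS; vc=[9,15]
#9 0x3f→b15/s1 VC-HIT; vc=[9,11]
#10 0x24→b9/s1 VC-HIT; vc=[15,11]
#11 0x24→b9/s1 L1-HIT; vc=[15,11]
#12 0x3d→b15/s1 VC-HIT; vc=[9,11]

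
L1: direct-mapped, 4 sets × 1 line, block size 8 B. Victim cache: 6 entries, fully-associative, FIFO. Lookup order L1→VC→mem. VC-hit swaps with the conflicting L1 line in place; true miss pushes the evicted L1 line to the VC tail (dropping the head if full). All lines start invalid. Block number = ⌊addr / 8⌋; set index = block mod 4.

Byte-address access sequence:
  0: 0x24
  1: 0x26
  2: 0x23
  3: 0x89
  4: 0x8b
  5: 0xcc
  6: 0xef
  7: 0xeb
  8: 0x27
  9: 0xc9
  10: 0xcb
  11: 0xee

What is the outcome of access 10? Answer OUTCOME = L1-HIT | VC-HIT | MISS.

OUTCOME = L1-HIT

0: 0x24 (blk 4, set 0) → MISS  vc=[]
1: 0x26 (blk 4, set 0) → L1-HIT  vc=[]
2: 0x23 (blk 4, set 0) → L1-HIT  vc=[]
3: 0x89 (blk 17, set 1) → MISS  vc=[]
4: 0x8b (blk 17, set 1) → L1-HIT  vc=[]
5: 0xcc (blk 25, set 1) → MISS  vc=[17]
6: 0xef (blk 29, set 1) → MISS  vc=[17, 25]
7: 0xeb (blk 29, set 1) → L1-HIT  vc=[17, 25]
8: 0x27 (blk 4, set 0) → L1-HIT  vc=[17, 25]
9: 0xc9 (blk 25, set 1) → VC-HIT  vc=[17, 29]
10: 0xcb (blk 25, set 1) → L1-HIT  vc=[17, 29]
11: 0xee (blk 29, set 1) → VC-HIT  vc=[17, 25]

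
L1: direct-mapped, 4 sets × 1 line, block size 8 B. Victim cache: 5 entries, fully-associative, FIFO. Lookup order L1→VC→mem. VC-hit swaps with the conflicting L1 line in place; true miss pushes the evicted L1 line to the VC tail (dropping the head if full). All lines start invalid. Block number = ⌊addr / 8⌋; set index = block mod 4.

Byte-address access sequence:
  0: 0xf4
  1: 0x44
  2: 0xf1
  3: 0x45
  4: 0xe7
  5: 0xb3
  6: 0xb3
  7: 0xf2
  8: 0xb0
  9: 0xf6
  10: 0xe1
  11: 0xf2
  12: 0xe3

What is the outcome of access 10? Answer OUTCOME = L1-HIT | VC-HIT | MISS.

  [0] addr=0xf4 blk=30 s=2: MISS | VC []
  [1] addr=0x44 blk=8 s=0: MISS | VC []
  [2] addr=0xf1 blk=30 s=2: L1-HIT | VC []
  [3] addr=0x45 blk=8 s=0: L1-HIT | VC []
  [4] addr=0xe7 blk=28 s=0: MISS | VC [8]
  [5] addr=0xb3 blk=22 s=2: MISS | VC [8, 30]
  [6] addr=0xb3 blk=22 s=2: L1-HIT | VC [8, 30]
  [7] addr=0xf2 blk=30 s=2: VC-HIT | VC [8, 22]
  [8] addr=0xb0 blk=22 s=2: VC-HIT | VC [8, 30]
  [9] addr=0xf6 blk=30 s=2: VC-HIT | VC [8, 22]
  [10] addr=0xe1 blk=28 s=0: L1-HIT | VC [8, 22]
  [11] addr=0xf2 blk=30 s=2: L1-HIT | VC [8, 22]
  [12] addr=0xe3 blk=28 s=0: L1-HIT | VC [8, 22]

OUTCOME = L1-HIT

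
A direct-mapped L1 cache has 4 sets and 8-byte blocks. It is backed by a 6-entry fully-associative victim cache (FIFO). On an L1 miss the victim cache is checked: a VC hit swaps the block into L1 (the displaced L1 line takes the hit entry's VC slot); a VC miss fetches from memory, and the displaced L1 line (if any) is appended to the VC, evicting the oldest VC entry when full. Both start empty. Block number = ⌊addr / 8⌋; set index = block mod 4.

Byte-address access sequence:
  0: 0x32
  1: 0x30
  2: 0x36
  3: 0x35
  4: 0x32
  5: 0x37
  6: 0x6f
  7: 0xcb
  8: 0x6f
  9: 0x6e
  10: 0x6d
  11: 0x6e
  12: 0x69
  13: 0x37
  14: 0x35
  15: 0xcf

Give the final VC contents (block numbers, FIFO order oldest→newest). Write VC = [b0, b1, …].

VC = [13]

  [0] addr=0x32 blk=6 s=2: MISS | VC []
  [1] addr=0x30 blk=6 s=2: L1-HIT | VC []
  [2] addr=0x36 blk=6 s=2: L1-HIT | VC []
  [3] addr=0x35 blk=6 s=2: L1-HIT | VC []
  [4] addr=0x32 blk=6 s=2: L1-HIT | VC []
  [5] addr=0x37 blk=6 s=2: L1-HIT | VC []
  [6] addr=0x6f blk=13 s=1: MISS | VC []
  [7] addr=0xcb blk=25 s=1: MISS | VC [13]
  [8] addr=0x6f blk=13 s=1: VC-HIT | VC [25]
  [9] addr=0x6e blk=13 s=1: L1-HIT | VC [25]
  [10] addr=0x6d blk=13 s=1: L1-HIT | VC [25]
  [11] addr=0x6e blk=13 s=1: L1-HIT | VC [25]
  [12] addr=0x69 blk=13 s=1: L1-HIT | VC [25]
  [13] addr=0x37 blk=6 s=2: L1-HIT | VC [25]
  [14] addr=0x35 blk=6 s=2: L1-HIT | VC [25]
  [15] addr=0xcf blk=25 s=1: VC-HIT | VC [13]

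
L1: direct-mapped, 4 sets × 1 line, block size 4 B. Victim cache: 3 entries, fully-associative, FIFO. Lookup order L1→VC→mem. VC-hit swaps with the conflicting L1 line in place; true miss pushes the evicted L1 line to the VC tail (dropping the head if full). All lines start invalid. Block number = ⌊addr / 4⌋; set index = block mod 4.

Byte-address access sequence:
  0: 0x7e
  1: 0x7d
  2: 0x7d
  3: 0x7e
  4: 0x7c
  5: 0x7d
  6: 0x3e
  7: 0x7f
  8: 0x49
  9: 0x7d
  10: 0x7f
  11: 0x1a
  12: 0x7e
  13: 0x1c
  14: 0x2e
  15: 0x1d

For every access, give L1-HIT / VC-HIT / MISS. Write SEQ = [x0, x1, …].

  [0] addr=0x7e blk=31 s=3: MISS | VC []
  [1] addr=0x7d blk=31 s=3: L1-HIT | VC []
  [2] addr=0x7d blk=31 s=3: L1-HIT | VC []
  [3] addr=0x7e blk=31 s=3: L1-HIT | VC []
  [4] addr=0x7c blk=31 s=3: L1-HIT | VC []
  [5] addr=0x7d blk=31 s=3: L1-HIT | VC []
  [6] addr=0x3e blk=15 s=3: MISS | VC [31]
  [7] addr=0x7f blk=31 s=3: VC-HIT | VC [15]
  [8] addr=0x49 blk=18 s=2: MISS | VC [15]
  [9] addr=0x7d blk=31 s=3: L1-HIT | VC [15]
  [10] addr=0x7f blk=31 s=3: L1-HIT | VC [15]
  [11] addr=0x1a blk=6 s=2: MISS | VC [15, 18]
  [12] addr=0x7e blk=31 s=3: L1-HIT | VC [15, 18]
  [13] addr=0x1c blk=7 s=3: MISS | VC [15, 18, 31]
  [14] addr=0x2e blk=11 s=3: MISS | VC [18, 31, 7]
  [15] addr=0x1d blk=7 s=3: VC-HIT | VC [18, 31, 11]

SEQ = [MISS, L1-HIT, L1-HIT, L1-HIT, L1-HIT, L1-HIT, MISS, VC-HIT, MISS, L1-HIT, L1-HIT, MISS, L1-HIT, MISS, MISS, VC-HIT]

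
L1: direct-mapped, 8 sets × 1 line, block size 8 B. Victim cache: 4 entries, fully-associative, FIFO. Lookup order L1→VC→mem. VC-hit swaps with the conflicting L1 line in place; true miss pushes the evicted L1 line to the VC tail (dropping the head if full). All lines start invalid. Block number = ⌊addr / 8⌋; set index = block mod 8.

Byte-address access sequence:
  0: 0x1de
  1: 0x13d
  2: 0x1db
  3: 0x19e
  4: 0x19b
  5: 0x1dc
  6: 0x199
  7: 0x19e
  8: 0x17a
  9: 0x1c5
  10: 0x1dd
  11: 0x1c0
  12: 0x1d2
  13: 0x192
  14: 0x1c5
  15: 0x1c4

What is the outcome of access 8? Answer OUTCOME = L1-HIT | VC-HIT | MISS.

  [0] addr=0x1de blk=59 s=3: MISS | VC []
  [1] addr=0x13d blk=39 s=7: MISS | VC []
  [2] addr=0x1db blk=59 s=3: L1-HIT | VC []
  [3] addr=0x19e blk=51 s=3: MISS | VC [59]
  [4] addr=0x19b blk=51 s=3: L1-HIT | VC [59]
  [5] addr=0x1dc blk=59 s=3: VC-HIT | VC [51]
  [6] addr=0x199 blk=51 s=3: VC-HIT | VC [59]
  [7] addr=0x19e blk=51 s=3: L1-HIT | VC [59]
  [8] addr=0x17a blk=47 s=7: MISS | VC [59, 39]
  [9] addr=0x1c5 blk=56 s=0: MISS | VC [59, 39]
  [10] addr=0x1dd blk=59 s=3: VC-HIT | VC [51, 39]
  [11] addr=0x1c0 blk=56 s=0: L1-HIT | VC [51, 39]
  [12] addr=0x1d2 blk=58 s=2: MISS | VC [51, 39]
  [13] addr=0x192 blk=50 s=2: MISS | VC [51, 39, 58]
  [14] addr=0x1c5 blk=56 s=0: L1-HIT | VC [51, 39, 58]
  [15] addr=0x1c4 blk=56 s=0: L1-HIT | VC [51, 39, 58]

OUTCOME = MISS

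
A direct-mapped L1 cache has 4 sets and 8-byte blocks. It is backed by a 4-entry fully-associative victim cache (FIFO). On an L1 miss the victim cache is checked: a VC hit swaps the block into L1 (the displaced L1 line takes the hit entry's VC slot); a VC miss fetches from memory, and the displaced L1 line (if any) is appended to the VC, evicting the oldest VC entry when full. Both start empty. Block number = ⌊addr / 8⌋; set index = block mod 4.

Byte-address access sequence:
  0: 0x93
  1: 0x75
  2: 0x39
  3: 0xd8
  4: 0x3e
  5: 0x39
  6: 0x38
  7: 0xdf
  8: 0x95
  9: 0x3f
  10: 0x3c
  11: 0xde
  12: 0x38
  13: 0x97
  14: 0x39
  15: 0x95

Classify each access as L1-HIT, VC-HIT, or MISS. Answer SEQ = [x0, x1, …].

SEQ = [MISS, MISS, MISS, MISS, VC-HIT, L1-HIT, L1-HIT, VC-HIT, VC-HIT, VC-HIT, L1-HIT, VC-HIT, VC-HIT, L1-HIT, L1-HIT, L1-HIT]

0: 0x93 (blk 18, set 2) → MISS  vc=[]
1: 0x75 (blk 14, set 2) → MISS  vc=[18]
2: 0x39 (blk 7, set 3) → MISS  vc=[18]
3: 0xd8 (blk 27, set 3) → MISS  vc=[18, 7]
4: 0x3e (blk 7, set 3) → VC-HIT  vc=[18, 27]
5: 0x39 (blk 7, set 3) → L1-HIT  vc=[18, 27]
6: 0x38 (blk 7, set 3) → L1-HIT  vc=[18, 27]
7: 0xdf (blk 27, set 3) → VC-HIT  vc=[18, 7]
8: 0x95 (blk 18, set 2) → VC-HIT  vc=[14, 7]
9: 0x3f (blk 7, set 3) → VC-HIT  vc=[14, 27]
10: 0x3c (blk 7, set 3) → L1-HIT  vc=[14, 27]
11: 0xde (blk 27, set 3) → VC-HIT  vc=[14, 7]
12: 0x38 (blk 7, set 3) → VC-HIT  vc=[14, 27]
13: 0x97 (blk 18, set 2) → L1-HIT  vc=[14, 27]
14: 0x39 (blk 7, set 3) → L1-HIT  vc=[14, 27]
15: 0x95 (blk 18, set 2) → L1-HIT  vc=[14, 27]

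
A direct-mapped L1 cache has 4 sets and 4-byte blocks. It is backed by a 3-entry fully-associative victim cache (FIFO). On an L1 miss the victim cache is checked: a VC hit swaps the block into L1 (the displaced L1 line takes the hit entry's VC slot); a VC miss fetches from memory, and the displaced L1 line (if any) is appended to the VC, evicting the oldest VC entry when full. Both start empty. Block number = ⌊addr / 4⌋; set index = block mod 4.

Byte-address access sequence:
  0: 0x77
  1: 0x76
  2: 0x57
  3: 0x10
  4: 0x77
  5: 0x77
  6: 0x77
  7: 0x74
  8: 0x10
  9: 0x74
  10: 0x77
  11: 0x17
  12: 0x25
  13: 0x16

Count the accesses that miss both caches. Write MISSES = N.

  [0] addr=0x77 blk=29 s=1: MISS | VC []
  [1] addr=0x76 blk=29 s=1: L1-HIT | VC []
  [2] addr=0x57 blk=21 s=1: MISS | VC [29]
  [3] addr=0x10 blk=4 s=0: MISS | VC [29]
  [4] addr=0x77 blk=29 s=1: VC-HIT | VC [21]
  [5] addr=0x77 blk=29 s=1: L1-HIT | VC [21]
  [6] addr=0x77 blk=29 s=1: L1-HIT | VC [21]
  [7] addr=0x74 blk=29 s=1: L1-HIT | VC [21]
  [8] addr=0x10 blk=4 s=0: L1-HIT | VC [21]
  [9] addr=0x74 blk=29 s=1: L1-HIT | VC [21]
  [10] addr=0x77 blk=29 s=1: L1-HIT | VC [21]
  [11] addr=0x17 blk=5 s=1: MISS | VC [21, 29]
  [12] addr=0x25 blk=9 s=1: MISS | VC [21, 29, 5]
  [13] addr=0x16 blk=5 s=1: VC-HIT | VC [21, 29, 9]

MISSES = 5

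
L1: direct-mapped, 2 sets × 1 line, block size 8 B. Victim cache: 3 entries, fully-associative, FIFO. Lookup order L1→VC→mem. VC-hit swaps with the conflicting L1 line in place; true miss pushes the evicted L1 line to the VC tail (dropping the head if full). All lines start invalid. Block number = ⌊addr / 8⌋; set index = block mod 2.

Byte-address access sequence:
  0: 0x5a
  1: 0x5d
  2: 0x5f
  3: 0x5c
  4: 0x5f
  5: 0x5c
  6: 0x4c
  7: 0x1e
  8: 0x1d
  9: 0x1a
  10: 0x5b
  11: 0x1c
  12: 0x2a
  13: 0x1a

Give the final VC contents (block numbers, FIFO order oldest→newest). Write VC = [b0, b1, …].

VC = [11, 9, 5]

#0 0x5a→b11/s1 MISS; vc=[]
#1 0x5d→b11/s1 L1-HIT; vc=[]
#2 0x5f→b11/s1 L1-HIT; vc=[]
#3 0x5c→b11/s1 L1-HIT; vc=[]
#4 0x5f→b11/s1 L1-HIT; vc=[]
#5 0x5c→b11/s1 L1-HIT; vc=[]
#6 0x4c→b9/s1 MISS; vc=[11]
#7 0x1e→b3/s1 MISS; vc=[11,9]
#8 0x1d→b3/s1 L1-HIT; vc=[11,9]
#9 0x1a→b3/s1 L1-HIT; vc=[11,9]
#10 0x5b→b11/s1 VC-HIT; vc=[3,9]
#11 0x1c→b3/s1 VC-HIT; vc=[11,9]
#12 0x2a→b5/s1 MISS; vc=[11,9,3]
#13 0x1a→b3/s1 VC-HIT; vc=[11,9,5]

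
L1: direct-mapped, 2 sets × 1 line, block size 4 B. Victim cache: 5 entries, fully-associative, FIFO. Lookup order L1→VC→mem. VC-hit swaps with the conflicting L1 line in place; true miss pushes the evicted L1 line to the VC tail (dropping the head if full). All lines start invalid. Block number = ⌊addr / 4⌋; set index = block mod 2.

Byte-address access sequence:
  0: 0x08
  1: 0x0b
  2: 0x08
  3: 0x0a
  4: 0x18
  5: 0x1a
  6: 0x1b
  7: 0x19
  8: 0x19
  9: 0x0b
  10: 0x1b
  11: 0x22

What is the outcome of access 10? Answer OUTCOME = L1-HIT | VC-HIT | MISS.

OUTCOME = VC-HIT

0: 0x8 (blk 2, set 0) → MISS  vc=[]
1: 0xb (blk 2, set 0) → L1-HIT  vc=[]
2: 0x8 (blk 2, set 0) → L1-HIT  vc=[]
3: 0xa (blk 2, set 0) → L1-HIT  vc=[]
4: 0x18 (blk 6, set 0) → MISS  vc=[2]
5: 0x1a (blk 6, set 0) → L1-HIT  vc=[2]
6: 0x1b (blk 6, set 0) → L1-HIT  vc=[2]
7: 0x19 (blk 6, set 0) → L1-HIT  vc=[2]
8: 0x19 (blk 6, set 0) → L1-HIT  vc=[2]
9: 0xb (blk 2, set 0) → VC-HIT  vc=[6]
10: 0x1b (blk 6, set 0) → VC-HIT  vc=[2]
11: 0x22 (blk 8, set 0) → MISS  vc=[2, 6]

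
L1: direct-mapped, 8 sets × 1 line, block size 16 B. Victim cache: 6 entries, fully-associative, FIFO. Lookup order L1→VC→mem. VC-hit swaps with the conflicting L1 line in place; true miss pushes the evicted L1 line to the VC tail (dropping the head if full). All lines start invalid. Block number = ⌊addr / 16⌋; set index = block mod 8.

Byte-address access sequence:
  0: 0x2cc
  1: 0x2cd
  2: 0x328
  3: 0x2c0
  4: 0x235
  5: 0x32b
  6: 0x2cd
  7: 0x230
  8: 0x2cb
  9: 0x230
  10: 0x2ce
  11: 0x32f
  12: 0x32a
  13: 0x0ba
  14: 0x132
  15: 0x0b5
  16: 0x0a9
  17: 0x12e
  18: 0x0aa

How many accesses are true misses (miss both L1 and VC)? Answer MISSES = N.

MISSES = 7

#0 0x2cc→b44/s4 MISS; vc=[]
#1 0x2cd→b44/s4 L1-HIT; vc=[]
#2 0x328→b50/s2 MISS; vc=[]
#3 0x2c0→b44/s4 L1-HIT; vc=[]
#4 0x235→b35/s3 MISS; vc=[]
#5 0x32b→b50/s2 L1-HIT; vc=[]
#6 0x2cd→b44/s4 L1-HIT; vc=[]
#7 0x230→b35/s3 L1-HIT; vc=[]
#8 0x2cb→b44/s4 L1-HIT; vc=[]
#9 0x230→b35/s3 L1-HIT; vc=[]
#10 0x2ce→b44/s4 L1-HIT; vc=[]
#11 0x32f→b50/s2 L1-HIT; vc=[]
#12 0x32a→b50/s2 L1-HIT; vc=[]
#13 0xba→b11/s3 MISS; vc=[35]
#14 0x132→b19/s3 MISS; vc=[35,11]
#15 0xb5→b11/s3 VC-HIT; vc=[35,19]
#16 0xa9→b10/s2 MISS; vc=[35,19,50]
#17 0x12e→b18/s2 MISS; vc=[35,19,50,10]
#18 0xaa→b10/s2 VC-HIT; vc=[35,19,50,18]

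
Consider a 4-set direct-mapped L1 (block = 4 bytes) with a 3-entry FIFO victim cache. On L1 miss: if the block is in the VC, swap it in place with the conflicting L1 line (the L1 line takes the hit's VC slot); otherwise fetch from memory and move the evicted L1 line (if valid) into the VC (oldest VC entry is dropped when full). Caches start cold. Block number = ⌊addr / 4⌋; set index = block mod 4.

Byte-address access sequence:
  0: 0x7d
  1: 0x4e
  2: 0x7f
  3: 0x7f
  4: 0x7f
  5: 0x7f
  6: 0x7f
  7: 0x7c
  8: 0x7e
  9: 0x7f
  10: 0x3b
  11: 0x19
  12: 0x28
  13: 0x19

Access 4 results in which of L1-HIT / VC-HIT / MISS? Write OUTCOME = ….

OUTCOME = L1-HIT

#0 0x7d→b31/s3 MISS; vc=[]
#1 0x4e→b19/s3 MISS; vc=[31]
#2 0x7f→b31/s3 VC-HIT; vc=[19]
#3 0x7f→b31/s3 L1-HIT; vc=[19]
#4 0x7f→b31/s3 L1-HIT; vc=[19]
#5 0x7f→b31/s3 L1-HIT; vc=[19]
#6 0x7f→b31/s3 L1-HIT; vc=[19]
#7 0x7c→b31/s3 L1-HIT; vc=[19]
#8 0x7e→b31/s3 L1-HIT; vc=[19]
#9 0x7f→b31/s3 L1-HIT; vc=[19]
#10 0x3b→b14/s2 MISS; vc=[19]
#11 0x19→b6/s2 MISS; vc=[19,14]
#12 0x28→b10/s2 MISS; vc=[19,14,6]
#13 0x19→b6/s2 VC-HIT; vc=[19,14,10]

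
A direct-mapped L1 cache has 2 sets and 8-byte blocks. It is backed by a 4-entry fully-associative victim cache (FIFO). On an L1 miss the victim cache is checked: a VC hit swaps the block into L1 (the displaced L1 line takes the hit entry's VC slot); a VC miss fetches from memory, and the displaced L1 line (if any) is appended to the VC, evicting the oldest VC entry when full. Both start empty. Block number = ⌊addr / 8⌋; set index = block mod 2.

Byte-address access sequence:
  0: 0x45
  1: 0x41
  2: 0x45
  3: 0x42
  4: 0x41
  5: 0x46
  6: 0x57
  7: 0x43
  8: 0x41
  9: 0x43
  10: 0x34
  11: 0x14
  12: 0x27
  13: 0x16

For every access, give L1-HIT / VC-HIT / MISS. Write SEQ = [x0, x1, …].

SEQ = [MISS, L1-HIT, L1-HIT, L1-HIT, L1-HIT, L1-HIT, MISS, VC-HIT, L1-HIT, L1-HIT, MISS, MISS, MISS, VC-HIT]

  [0] addr=0x45 blk=8 s=0: MISS | VC []
  [1] addr=0x41 blk=8 s=0: L1-HIT | VC []
  [2] addr=0x45 blk=8 s=0: L1-HIT | VC []
  [3] addr=0x42 blk=8 s=0: L1-HIT | VC []
  [4] addr=0x41 blk=8 s=0: L1-HIT | VC []
  [5] addr=0x46 blk=8 s=0: L1-HIT | VC []
  [6] addr=0x57 blk=10 s=0: MISS | VC [8]
  [7] addr=0x43 blk=8 s=0: VC-HIT | VC [10]
  [8] addr=0x41 blk=8 s=0: L1-HIT | VC [10]
  [9] addr=0x43 blk=8 s=0: L1-HIT | VC [10]
  [10] addr=0x34 blk=6 s=0: MISS | VC [10, 8]
  [11] addr=0x14 blk=2 s=0: MISS | VC [10, 8, 6]
  [12] addr=0x27 blk=4 s=0: MISS | VC [10, 8, 6, 2]
  [13] addr=0x16 blk=2 s=0: VC-HIT | VC [10, 8, 6, 4]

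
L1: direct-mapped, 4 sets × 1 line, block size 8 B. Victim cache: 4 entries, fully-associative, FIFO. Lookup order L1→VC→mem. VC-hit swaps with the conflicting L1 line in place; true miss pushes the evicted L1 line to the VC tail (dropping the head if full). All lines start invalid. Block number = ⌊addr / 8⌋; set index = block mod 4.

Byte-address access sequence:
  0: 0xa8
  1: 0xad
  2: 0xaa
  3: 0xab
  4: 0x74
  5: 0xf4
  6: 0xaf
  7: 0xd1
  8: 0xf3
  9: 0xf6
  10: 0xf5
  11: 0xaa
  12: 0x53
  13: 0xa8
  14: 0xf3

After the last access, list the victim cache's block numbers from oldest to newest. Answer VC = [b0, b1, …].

0: 0xa8 (blk 21, set 1) → MISS  vc=[]
1: 0xad (blk 21, set 1) → L1-HIT  vc=[]
2: 0xaa (blk 21, set 1) → L1-HIT  vc=[]
3: 0xab (blk 21, set 1) → L1-HIT  vc=[]
4: 0x74 (blk 14, set 2) → MISS  vc=[]
5: 0xf4 (blk 30, set 2) → MISS  vc=[14]
6: 0xaf (blk 21, set 1) → L1-HIT  vc=[14]
7: 0xd1 (blk 26, set 2) → MISS  vc=[14, 30]
8: 0xf3 (blk 30, set 2) → VC-HIT  vc=[14, 26]
9: 0xf6 (blk 30, set 2) → L1-HIT  vc=[14, 26]
10: 0xf5 (blk 30, set 2) → L1-HIT  vc=[14, 26]
11: 0xaa (blk 21, set 1) → L1-HIT  vc=[14, 26]
12: 0x53 (blk 10, set 2) → MISS  vc=[14, 26, 30]
13: 0xa8 (blk 21, set 1) → L1-HIT  vc=[14, 26, 30]
14: 0xf3 (blk 30, set 2) → VC-HIT  vc=[14, 26, 10]

VC = [14, 26, 10]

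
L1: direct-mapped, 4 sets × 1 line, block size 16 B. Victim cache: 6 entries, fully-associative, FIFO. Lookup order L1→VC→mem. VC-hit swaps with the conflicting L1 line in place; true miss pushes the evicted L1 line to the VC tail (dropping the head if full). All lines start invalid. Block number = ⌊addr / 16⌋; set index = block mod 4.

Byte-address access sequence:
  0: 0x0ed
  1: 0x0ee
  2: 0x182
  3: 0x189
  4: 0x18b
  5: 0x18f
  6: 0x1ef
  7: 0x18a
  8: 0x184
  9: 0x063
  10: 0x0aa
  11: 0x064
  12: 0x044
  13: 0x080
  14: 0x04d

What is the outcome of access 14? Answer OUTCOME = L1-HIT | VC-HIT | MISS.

#0 0xed→b14/s2 MISS; vc=[]
#1 0xee→b14/s2 L1-HIT; vc=[]
#2 0x182→b24/s0 MISS; vc=[]
#3 0x189→b24/s0 L1-HIT; vc=[]
#4 0x18b→b24/s0 L1-HIT; vc=[]
#5 0x18f→b24/s0 L1-HIT; vc=[]
#6 0x1ef→b30/s2 MISS; vc=[14]
#7 0x18a→b24/s0 L1-HIT; vc=[14]
#8 0x184→b24/s0 L1-HIT; vc=[14]
#9 0x63→b6/s2 MISS; vc=[14,30]
#10 0xaa→b10/s2 MISS; vc=[14,30,6]
#11 0x64→b6/s2 VC-HIT; vc=[14,30,10]
#12 0x44→b4/s0 MISS; vc=[14,30,10,24]
#13 0x80→b8/s0 MISS; vc=[14,30,10,24,4]
#14 0x4d→b4/s0 VC-HIT; vc=[14,30,10,24,8]

OUTCOME = VC-HIT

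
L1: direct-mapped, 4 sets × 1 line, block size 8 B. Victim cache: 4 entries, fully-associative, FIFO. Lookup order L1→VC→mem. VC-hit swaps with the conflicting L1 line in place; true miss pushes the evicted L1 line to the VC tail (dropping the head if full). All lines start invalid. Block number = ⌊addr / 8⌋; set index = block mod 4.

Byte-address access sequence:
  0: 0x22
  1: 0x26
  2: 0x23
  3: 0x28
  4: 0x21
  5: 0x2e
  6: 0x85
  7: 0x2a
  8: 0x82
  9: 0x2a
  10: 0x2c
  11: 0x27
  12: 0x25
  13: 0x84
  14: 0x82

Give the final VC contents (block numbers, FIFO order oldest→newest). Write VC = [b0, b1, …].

VC = [4]

#0 0x22→b4/s0 MISS; vc=[]
#1 0x26→b4/s0 L1-HIT; vc=[]
#2 0x23→b4/s0 L1-HIT; vc=[]
#3 0x28→b5/s1 MISS; vc=[]
#4 0x21→b4/s0 L1-HIT; vc=[]
#5 0x2e→b5/s1 L1-HIT; vc=[]
#6 0x85→b16/s0 MISS; vc=[4]
#7 0x2a→b5/s1 L1-HIT; vc=[4]
#8 0x82→b16/s0 L1-HIT; vc=[4]
#9 0x2a→b5/s1 L1-HIT; vc=[4]
#10 0x2c→b5/s1 L1-HIT; vc=[4]
#11 0x27→b4/s0 VC-HIT; vc=[16]
#12 0x25→b4/s0 L1-HIT; vc=[16]
#13 0x84→b16/s0 VC-HIT; vc=[4]
#14 0x82→b16/s0 L1-HIT; vc=[4]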